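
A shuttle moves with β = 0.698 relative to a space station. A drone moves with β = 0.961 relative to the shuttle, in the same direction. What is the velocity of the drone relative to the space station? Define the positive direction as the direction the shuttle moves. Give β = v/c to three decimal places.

With v = 0.698 and u' = 0.961 (in units of c),
u = (u' + v)/(1 + u'v/c²):
u = (0.961 + 0.698) / (1 + 0.961·0.698) = 1.6590/1.6708 = 0.9930
(Galilean addition would give +1.659c, exceeding c.)

β = 0.993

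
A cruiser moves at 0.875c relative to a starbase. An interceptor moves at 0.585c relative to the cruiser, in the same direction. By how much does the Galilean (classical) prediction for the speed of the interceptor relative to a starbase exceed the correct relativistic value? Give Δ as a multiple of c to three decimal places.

Δ = 0.494c

Galilean: u_cl = 0.585 + 0.875 = 1.4600.
Relativistic: u_rel = (0.585 + 0.875) / (1 + 0.585·0.875) = 1.4600/1.5119 = 0.9657.
Δ = 1.4600 − 0.9657 = 0.4943.
(The classical prediction exceeds c; the relativistic result does not.)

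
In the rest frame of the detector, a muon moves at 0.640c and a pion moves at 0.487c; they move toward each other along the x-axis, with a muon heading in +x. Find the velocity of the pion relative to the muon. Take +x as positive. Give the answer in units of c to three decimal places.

-0.859c

β_A = 0.640, β_B = -0.487.
Transform to A's frame with the inverse velocity-addition law: u' = (u − v)/(1 − uv/c²), taking u = β_B and v = β_A.
u' = (-0.487 − 0.640) / (1 − (0.640)(-0.487)) = -1.1270/1.3117 = -0.8592.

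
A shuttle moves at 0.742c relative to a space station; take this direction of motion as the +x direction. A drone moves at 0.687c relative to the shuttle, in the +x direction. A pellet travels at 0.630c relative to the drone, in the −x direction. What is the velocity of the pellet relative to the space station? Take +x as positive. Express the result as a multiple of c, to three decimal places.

Apply u = (u' + v)/(1 + u'v/c²) successively, working outward toward the space station.
Start: velocity of the shuttle relative to the space station = 0.7420c.
Compose with the drone (u' = 0.687 in the shuttle frame): u_1 = (0.687 + 0.742) / (1 + 0.687·0.742) = 1.4290/1.5098 = 0.9465.
Compose with the pellet (u' = -0.630 in the drone frame): u_2 = (-0.630 + 0.947) / (1 + (-0.630)·0.947) = 0.3165/0.4037 = 0.7840.

+0.784c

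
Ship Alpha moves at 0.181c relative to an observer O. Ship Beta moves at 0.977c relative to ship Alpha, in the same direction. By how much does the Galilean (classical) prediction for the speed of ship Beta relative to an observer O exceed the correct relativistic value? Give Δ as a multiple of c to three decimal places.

Δ = 0.174c

Galilean: u_cl = 0.977 + 0.181 = 1.1580.
Relativistic: u_rel = (0.977 + 0.181) / (1 + 0.977·0.181) = 1.1580/1.1768 = 0.9840.
Δ = 1.1580 − 0.9840 = 0.1740.
(The classical prediction exceeds c; the relativistic result does not.)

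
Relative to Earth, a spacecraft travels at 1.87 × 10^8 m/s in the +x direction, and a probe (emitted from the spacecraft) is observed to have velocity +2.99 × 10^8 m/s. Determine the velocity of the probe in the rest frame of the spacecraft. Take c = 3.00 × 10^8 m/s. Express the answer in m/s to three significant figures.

+2.96 × 10^8 m/s

v = 0.623c, u = 0.997c.
Invert the composition law: u' = (u − v)/(1 − uv/c²).
u' = (0.997 − 0.623) / (1 − (0.997)(0.623)) = 0.3733/0.3787 = 0.9857.
u' = 0.9857 × 3.00 × 10^8 m/s.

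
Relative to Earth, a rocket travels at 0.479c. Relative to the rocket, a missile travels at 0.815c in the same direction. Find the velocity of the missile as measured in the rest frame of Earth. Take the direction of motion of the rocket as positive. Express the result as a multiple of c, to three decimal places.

0.931c

With v = 0.479 and u' = 0.815 (in units of c),
u = (u' + v)/(1 + u'v/c²):
u = (0.815 + 0.479) / (1 + 0.815·0.479) = 1.2940/1.3904 = 0.9307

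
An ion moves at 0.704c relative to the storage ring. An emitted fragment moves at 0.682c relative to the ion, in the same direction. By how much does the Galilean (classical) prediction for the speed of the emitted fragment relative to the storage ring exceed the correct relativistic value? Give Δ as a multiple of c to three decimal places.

Δ = 0.450c

Galilean: u_cl = 0.682 + 0.704 = 1.3860.
Relativistic: u_rel = (0.682 + 0.704) / (1 + 0.682·0.704) = 1.3860/1.4801 = 0.9364.
Δ = 1.3860 − 0.9364 = 0.4496.
(The classical prediction exceeds c; the relativistic result does not.)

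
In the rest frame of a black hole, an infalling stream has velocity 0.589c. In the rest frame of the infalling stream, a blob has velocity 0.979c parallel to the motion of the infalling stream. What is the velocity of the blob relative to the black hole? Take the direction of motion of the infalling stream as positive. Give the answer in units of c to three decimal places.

With v = 0.589 and u' = 0.979 (in units of c),
u = (u' + v)/(1 + u'v/c²):
u = (0.979 + 0.589) / (1 + 0.979·0.589) = 1.5680/1.5766 = 0.9945

0.995c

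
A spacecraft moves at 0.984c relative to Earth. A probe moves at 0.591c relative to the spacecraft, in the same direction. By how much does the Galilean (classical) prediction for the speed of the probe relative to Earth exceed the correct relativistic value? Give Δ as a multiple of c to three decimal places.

Galilean: u_cl = 0.591 + 0.984 = 1.5750.
Relativistic: u_rel = (0.591 + 0.984) / (1 + 0.591·0.984) = 1.5750/1.5815 = 0.9959.
Δ = 1.5750 − 0.9959 = 0.5791.
(The classical prediction exceeds c; the relativistic result does not.)

Δ = 0.579c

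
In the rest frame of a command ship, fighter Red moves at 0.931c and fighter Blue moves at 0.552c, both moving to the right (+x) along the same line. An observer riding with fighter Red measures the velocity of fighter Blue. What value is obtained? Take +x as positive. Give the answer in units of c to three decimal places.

-0.780c

β_A = 0.931, β_B = 0.552.
Transform to A's frame with the inverse velocity-addition law: u' = (u − v)/(1 − uv/c²), taking u = β_B and v = β_A.
u' = (0.552 − 0.931) / (1 − (0.931)(0.552)) = -0.3790/0.4861 = -0.7797.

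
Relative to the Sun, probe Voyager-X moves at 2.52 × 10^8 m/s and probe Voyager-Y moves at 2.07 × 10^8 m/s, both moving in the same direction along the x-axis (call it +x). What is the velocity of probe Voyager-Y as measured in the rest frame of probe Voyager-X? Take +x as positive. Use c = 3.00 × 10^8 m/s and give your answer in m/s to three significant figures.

-1.07 × 10^8 m/s

β_A = 0.840, β_B = 0.690 (dividing each by c = 3.00 × 10^8 m/s).
Transform to A's frame with the inverse velocity-addition law: u' = (u − v)/(1 − uv/c²), taking u = β_B and v = β_A.
u' = (0.690 − 0.840) / (1 − (0.840)(0.690)) = -0.1500/0.4204 = -0.3568.
u' = -0.3568 × 3.00 × 10^8 m/s.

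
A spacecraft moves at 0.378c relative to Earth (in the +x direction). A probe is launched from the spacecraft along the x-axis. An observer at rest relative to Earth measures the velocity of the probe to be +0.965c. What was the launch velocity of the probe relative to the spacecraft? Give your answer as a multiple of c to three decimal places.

Invert the composition law: u' = (u − v)/(1 − uv/c²).
u' = (0.965 − 0.378) / (1 − (0.965)(0.378)) = 0.5870/0.6352 = 0.9241.

+0.924c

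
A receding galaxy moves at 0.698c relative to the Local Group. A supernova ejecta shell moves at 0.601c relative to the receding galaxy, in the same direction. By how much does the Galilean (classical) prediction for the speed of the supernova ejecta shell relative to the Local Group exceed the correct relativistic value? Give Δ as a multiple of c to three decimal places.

Galilean: u_cl = 0.601 + 0.698 = 1.2990.
Relativistic: u_rel = (0.601 + 0.698) / (1 + 0.601·0.698) = 1.2990/1.4195 = 0.9151.
Δ = 1.2990 − 0.9151 = 0.3839.
(The classical prediction exceeds c; the relativistic result does not.)

Δ = 0.384c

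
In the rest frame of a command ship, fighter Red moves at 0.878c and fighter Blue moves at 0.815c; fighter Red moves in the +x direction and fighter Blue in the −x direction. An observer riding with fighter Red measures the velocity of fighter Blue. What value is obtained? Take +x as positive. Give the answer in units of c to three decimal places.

β_A = 0.878, β_B = -0.815.
Transform to A's frame with the inverse velocity-addition law: u' = (u − v)/(1 − uv/c²), taking u = β_B and v = β_A.
u' = (-0.815 − 0.878) / (1 − (0.878)(-0.815)) = -1.6930/1.7156 = -0.9868.

-0.987c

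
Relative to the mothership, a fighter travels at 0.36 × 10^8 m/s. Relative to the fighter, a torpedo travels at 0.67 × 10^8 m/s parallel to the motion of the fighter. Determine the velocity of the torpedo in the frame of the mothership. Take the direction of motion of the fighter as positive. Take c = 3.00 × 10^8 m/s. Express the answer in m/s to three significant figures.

1.00 × 10^8 m/s

In units of c (dividing by 3.00 × 10^8 m/s): v = 0.120, u' = 0.223.
u = (u' + v)/(1 + u'v/c²):
u = (0.223 + 0.120) / (1 + 0.223·0.120) = 0.3433/1.0268 = 0.3344
Converting back: u = 0.3344 × 3.00 × 10^8 m/s.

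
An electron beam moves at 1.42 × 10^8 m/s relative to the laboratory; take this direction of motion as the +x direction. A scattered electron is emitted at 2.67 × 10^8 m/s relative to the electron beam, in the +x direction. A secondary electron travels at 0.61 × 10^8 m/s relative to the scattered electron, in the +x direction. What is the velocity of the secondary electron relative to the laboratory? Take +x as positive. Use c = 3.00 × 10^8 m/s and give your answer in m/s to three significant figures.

Apply u = (u' + v)/(1 + u'v/c²) successively, working outward toward the laboratory.
(Dividing each given speed by c = 3.00 × 10^8 m/s to work in units of c.)
Start: velocity of the electron beam relative to the laboratory = 0.4733c.
Compose with the scattered electron (u' = 0.890 in the electron beam frame): u_1 = (0.890 + 0.473) / (1 + 0.890·0.473) = 1.3633/1.4213 = 0.9592.
Compose with the secondary electron (u' = 0.203 in the scattered electron frame): u_2 = (0.203 + 0.959) / (1 + 0.203·0.959) = 1.1626/1.1950 = 0.9728.
So u = 0.9728 × 3.00 × 10^8 m/s.

2.92 × 10^8 m/s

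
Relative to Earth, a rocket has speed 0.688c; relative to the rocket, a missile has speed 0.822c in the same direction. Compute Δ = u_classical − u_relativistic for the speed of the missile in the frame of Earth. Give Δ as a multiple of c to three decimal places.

Galilean: u_cl = 0.822 + 0.688 = 1.5100.
Relativistic: u_rel = (0.822 + 0.688) / (1 + 0.822·0.688) = 1.5100/1.5655 = 0.9645.
Δ = 1.5100 − 0.9645 = 0.5455.
(The classical prediction exceeds c; the relativistic result does not.)

Δ = 0.545c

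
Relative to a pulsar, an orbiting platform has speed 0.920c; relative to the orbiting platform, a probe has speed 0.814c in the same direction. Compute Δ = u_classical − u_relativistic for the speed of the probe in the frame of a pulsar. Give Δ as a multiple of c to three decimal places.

Δ = 0.743c

Galilean: u_cl = 0.814 + 0.920 = 1.7340.
Relativistic: u_rel = (0.814 + 0.920) / (1 + 0.814·0.920) = 1.7340/1.7489 = 0.9915.
Δ = 1.7340 − 0.9915 = 0.7425.
(The classical prediction exceeds c; the relativistic result does not.)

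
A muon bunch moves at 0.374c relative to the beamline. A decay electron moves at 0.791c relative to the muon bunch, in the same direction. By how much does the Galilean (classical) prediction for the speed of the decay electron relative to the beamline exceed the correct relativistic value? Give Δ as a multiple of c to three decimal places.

Δ = 0.266c

Galilean: u_cl = 0.791 + 0.374 = 1.1650.
Relativistic: u_rel = (0.791 + 0.374) / (1 + 0.791·0.374) = 1.1650/1.2958 = 0.8990.
Δ = 1.1650 − 0.8990 = 0.2660.
(The classical prediction exceeds c; the relativistic result does not.)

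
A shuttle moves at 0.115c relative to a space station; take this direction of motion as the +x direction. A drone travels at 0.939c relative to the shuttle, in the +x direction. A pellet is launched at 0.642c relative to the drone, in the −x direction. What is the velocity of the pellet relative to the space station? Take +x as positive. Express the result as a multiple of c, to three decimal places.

Apply u = (u' + v)/(1 + u'v/c²) successively, working outward toward the space station.
Start: velocity of the shuttle relative to the space station = 0.1150c.
Compose with the drone (u' = 0.939 in the shuttle frame): u_1 = (0.939 + 0.115) / (1 + 0.939·0.115) = 1.0540/1.1080 = 0.9513.
Compose with the pellet (u' = -0.642 in the drone frame): u_2 = (-0.642 + 0.951) / (1 + (-0.642)·0.951) = 0.3093/0.3893 = 0.7945.

+0.794c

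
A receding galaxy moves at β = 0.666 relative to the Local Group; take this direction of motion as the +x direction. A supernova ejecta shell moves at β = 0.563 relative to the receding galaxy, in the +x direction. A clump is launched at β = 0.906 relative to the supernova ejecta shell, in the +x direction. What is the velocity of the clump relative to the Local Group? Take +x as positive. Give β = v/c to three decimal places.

β = 0.994

Apply u = (u' + v)/(1 + u'v/c²) successively, working outward toward the Local Group.
Start: velocity of the receding galaxy relative to the Local Group = 0.6660c.
Compose with the supernova ejecta shell (u' = 0.563 in the receding galaxy frame): u_1 = (0.563 + 0.666) / (1 + 0.563·0.666) = 1.2290/1.3750 = 0.8938.
Compose with the clump (u' = 0.906 in the supernova ejecta shell frame): u_2 = (0.906 + 0.894) / (1 + 0.906·0.894) = 1.7998/1.8098 = 0.9945.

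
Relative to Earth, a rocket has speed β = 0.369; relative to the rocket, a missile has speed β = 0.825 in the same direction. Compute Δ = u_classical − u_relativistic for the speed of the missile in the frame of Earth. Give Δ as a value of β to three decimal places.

Δ = 0.279

Galilean: u_cl = 0.825 + 0.369 = 1.1940.
Relativistic: u_rel = (0.825 + 0.369) / (1 + 0.825·0.369) = 1.1940/1.3044 = 0.9153.
Δ = 1.1940 − 0.9153 = 0.2787.
(The classical prediction exceeds c; the relativistic result does not.)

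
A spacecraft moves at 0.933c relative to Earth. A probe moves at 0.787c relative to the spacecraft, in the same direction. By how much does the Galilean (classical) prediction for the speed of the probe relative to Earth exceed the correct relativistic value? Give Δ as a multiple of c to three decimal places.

Δ = 0.728c

Galilean: u_cl = 0.787 + 0.933 = 1.7200.
Relativistic: u_rel = (0.787 + 0.933) / (1 + 0.787·0.933) = 1.7200/1.7343 = 0.9918.
Δ = 1.7200 − 0.9918 = 0.7282.
(The classical prediction exceeds c; the relativistic result does not.)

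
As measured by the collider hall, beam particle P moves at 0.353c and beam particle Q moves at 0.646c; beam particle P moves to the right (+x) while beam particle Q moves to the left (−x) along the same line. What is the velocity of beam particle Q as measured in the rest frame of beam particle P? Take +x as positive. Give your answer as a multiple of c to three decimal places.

-0.813c

β_A = 0.353, β_B = -0.646.
Transform to A's frame with the inverse velocity-addition law: u' = (u − v)/(1 − uv/c²), taking u = β_B and v = β_A.
u' = (-0.646 − 0.353) / (1 − (0.353)(-0.646)) = -0.9990/1.2280 = -0.8135.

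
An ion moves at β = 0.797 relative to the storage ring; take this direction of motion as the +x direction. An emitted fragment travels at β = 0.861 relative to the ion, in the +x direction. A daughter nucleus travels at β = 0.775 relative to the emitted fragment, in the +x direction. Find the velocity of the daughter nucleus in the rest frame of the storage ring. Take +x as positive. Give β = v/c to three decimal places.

β = 0.998

Apply u = (u' + v)/(1 + u'v/c²) successively, working outward toward the storage ring.
Start: velocity of the ion relative to the storage ring = 0.7970c.
Compose with the emitted fragment (u' = 0.861 in the ion frame): u_1 = (0.861 + 0.797) / (1 + 0.861·0.797) = 1.6580/1.6862 = 0.9833.
Compose with the daughter nucleus (u' = 0.775 in the emitted fragment frame): u_2 = (0.775 + 0.983) / (1 + 0.775·0.983) = 1.7583/1.7620 = 0.9979.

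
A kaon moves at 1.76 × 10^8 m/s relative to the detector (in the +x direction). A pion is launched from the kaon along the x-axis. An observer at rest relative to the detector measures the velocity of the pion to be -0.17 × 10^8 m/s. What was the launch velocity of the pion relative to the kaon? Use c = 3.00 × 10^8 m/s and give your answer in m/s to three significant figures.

-1.87 × 10^8 m/s

v = 0.587c, u = -0.057c.
Invert the composition law: u' = (u − v)/(1 − uv/c²).
u' = (-0.057 − 0.587) / (1 − (-0.057)(0.587)) = -0.6433/1.0332 = -0.6226.
u' = -0.6226 × 3.00 × 10^8 m/s.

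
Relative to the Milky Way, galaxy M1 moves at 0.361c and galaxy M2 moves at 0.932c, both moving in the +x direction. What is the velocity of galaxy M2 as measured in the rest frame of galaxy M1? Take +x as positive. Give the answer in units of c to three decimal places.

+0.861c

β_A = 0.361, β_B = 0.932.
Transform to A's frame with the inverse velocity-addition law: u' = (u − v)/(1 − uv/c²), taking u = β_B and v = β_A.
u' = (0.932 − 0.361) / (1 − (0.361)(0.932)) = 0.5710/0.6635 = 0.8605.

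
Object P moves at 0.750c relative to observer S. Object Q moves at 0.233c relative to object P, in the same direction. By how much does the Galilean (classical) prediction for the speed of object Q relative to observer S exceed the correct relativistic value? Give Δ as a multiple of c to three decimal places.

Galilean: u_cl = 0.233 + 0.750 = 0.9830.
Relativistic: u_rel = (0.233 + 0.750) / (1 + 0.233·0.750) = 0.9830/1.1747 = 0.8368.
Δ = 0.9830 − 0.8368 = 0.1462.

Δ = 0.146c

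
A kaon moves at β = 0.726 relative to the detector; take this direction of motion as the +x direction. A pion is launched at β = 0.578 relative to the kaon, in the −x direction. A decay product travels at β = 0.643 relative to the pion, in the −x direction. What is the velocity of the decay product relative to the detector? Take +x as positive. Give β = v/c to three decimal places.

β = -0.464

Apply u = (u' + v)/(1 + u'v/c²) successively, working outward toward the detector.
Start: velocity of the kaon relative to the detector = 0.7260c.
Compose with the pion (u' = -0.578 in the kaon frame): u_1 = (-0.578 + 0.726) / (1 + (-0.578)·0.726) = 0.1480/0.5804 = 0.2550.
Compose with the decay product (u' = -0.643 in the pion frame): u_2 = (-0.643 + 0.255) / (1 + (-0.643)·0.255) = -0.3880/0.8360 = -0.4641.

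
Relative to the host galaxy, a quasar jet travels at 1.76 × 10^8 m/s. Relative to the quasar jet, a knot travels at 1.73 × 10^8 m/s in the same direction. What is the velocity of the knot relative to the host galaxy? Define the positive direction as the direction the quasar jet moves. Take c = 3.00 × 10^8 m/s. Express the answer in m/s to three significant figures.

2.61 × 10^8 m/s

In units of c (dividing by 3.00 × 10^8 m/s): v = 0.587, u' = 0.577.
u = (u' + v)/(1 + u'v/c²):
u = (0.577 + 0.587) / (1 + 0.577·0.587) = 1.1633/1.3383 = 0.8693
Converting back: u = 0.8693 × 3.00 × 10^8 m/s.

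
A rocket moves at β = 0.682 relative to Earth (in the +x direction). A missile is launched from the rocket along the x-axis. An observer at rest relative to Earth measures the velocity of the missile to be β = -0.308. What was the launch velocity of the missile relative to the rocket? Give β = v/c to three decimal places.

Invert the composition law: u' = (u − v)/(1 − uv/c²).
u' = (-0.308 − 0.682) / (1 − (-0.308)(0.682)) = -0.9900/1.2101 = -0.8181.

β = -0.818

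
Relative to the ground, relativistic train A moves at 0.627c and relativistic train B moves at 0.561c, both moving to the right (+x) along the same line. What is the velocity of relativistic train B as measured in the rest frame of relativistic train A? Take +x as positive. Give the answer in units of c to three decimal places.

-0.102c

β_A = 0.627, β_B = 0.561.
Transform to A's frame with the inverse velocity-addition law: u' = (u − v)/(1 − uv/c²), taking u = β_B and v = β_A.
u' = (0.561 − 0.627) / (1 − (0.627)(0.561)) = -0.0660/0.6483 = -0.1018.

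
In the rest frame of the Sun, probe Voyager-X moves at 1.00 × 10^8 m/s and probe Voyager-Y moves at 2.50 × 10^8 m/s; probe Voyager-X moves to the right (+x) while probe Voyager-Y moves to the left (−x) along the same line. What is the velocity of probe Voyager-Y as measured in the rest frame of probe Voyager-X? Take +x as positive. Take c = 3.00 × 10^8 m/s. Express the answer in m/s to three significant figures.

-2.74 × 10^8 m/s

β_A = 0.333, β_B = -0.833 (dividing each by c = 3.00 × 10^8 m/s).
Transform to A's frame with the inverse velocity-addition law: u' = (u − v)/(1 − uv/c²), taking u = β_B and v = β_A.
u' = (-0.833 − 0.333) / (1 − (0.333)(-0.833)) = -1.1667/1.2778 = -0.9130.
u' = -0.9130 × 3.00 × 10^8 m/s.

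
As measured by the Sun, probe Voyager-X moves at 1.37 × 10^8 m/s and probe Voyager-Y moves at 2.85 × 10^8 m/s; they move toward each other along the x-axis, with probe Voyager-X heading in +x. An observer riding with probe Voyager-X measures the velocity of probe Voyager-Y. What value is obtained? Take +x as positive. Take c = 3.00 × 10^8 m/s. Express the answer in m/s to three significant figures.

-2.94 × 10^8 m/s

β_A = 0.457, β_B = -0.950 (dividing each by c = 3.00 × 10^8 m/s).
Transform to A's frame with the inverse velocity-addition law: u' = (u − v)/(1 − uv/c²), taking u = β_B and v = β_A.
u' = (-0.950 − 0.457) / (1 − (0.457)(-0.950)) = -1.4067/1.4338 = -0.9811.
u' = -0.9811 × 3.00 × 10^8 m/s.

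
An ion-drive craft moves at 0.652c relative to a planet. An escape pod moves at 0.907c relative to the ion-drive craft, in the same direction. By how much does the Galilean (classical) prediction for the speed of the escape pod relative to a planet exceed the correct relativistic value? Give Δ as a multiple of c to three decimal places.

Galilean: u_cl = 0.907 + 0.652 = 1.5590.
Relativistic: u_rel = (0.907 + 0.652) / (1 + 0.907·0.652) = 1.5590/1.5914 = 0.9797.
Δ = 1.5590 − 0.9797 = 0.5793.
(The classical prediction exceeds c; the relativistic result does not.)

Δ = 0.579c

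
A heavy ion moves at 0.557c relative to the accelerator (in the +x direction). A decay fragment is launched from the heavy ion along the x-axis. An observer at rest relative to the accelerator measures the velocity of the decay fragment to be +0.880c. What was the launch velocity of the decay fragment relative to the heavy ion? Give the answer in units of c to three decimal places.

Invert the composition law: u' = (u − v)/(1 − uv/c²).
u' = (0.880 − 0.557) / (1 − (0.880)(0.557)) = 0.3230/0.5098 = 0.6335.

+0.634c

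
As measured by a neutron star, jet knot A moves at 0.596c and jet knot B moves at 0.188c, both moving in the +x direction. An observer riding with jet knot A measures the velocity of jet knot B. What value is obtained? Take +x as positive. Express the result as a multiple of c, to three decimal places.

β_A = 0.596, β_B = 0.188.
Transform to A's frame with the inverse velocity-addition law: u' = (u − v)/(1 − uv/c²), taking u = β_B and v = β_A.
u' = (0.188 − 0.596) / (1 − (0.596)(0.188)) = -0.4080/0.8880 = -0.4595.

-0.459c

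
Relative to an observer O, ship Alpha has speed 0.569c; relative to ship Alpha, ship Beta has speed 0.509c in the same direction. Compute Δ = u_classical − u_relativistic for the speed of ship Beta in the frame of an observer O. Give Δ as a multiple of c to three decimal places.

Galilean: u_cl = 0.509 + 0.569 = 1.0780.
Relativistic: u_rel = (0.509 + 0.569) / (1 + 0.509·0.569) = 1.0780/1.2896 = 0.8359.
Δ = 1.0780 − 0.8359 = 0.2421.
(The classical prediction exceeds c; the relativistic result does not.)

Δ = 0.242c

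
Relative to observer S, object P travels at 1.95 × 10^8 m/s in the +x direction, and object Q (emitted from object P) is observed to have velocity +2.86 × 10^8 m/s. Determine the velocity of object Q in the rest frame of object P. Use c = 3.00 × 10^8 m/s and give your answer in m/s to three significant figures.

+2.39 × 10^8 m/s

v = 0.650c, u = 0.953c.
Invert the composition law: u' = (u − v)/(1 − uv/c²).
u' = (0.953 − 0.650) / (1 − (0.953)(0.650)) = 0.3033/0.3803 = 0.7975.
u' = 0.7975 × 3.00 × 10^8 m/s.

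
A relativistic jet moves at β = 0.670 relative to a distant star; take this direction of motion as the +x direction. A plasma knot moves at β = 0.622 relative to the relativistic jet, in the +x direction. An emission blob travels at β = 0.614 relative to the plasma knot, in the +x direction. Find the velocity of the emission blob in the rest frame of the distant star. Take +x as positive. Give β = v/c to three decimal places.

Apply u = (u' + v)/(1 + u'v/c²) successively, working outward toward the distant star.
Start: velocity of the relativistic jet relative to the distant star = 0.6700c.
Compose with the plasma knot (u' = 0.622 in the relativistic jet frame): u_1 = (0.622 + 0.670) / (1 + 0.622·0.670) = 1.2920/1.4167 = 0.9120.
Compose with the emission blob (u' = 0.614 in the plasma knot frame): u_2 = (0.614 + 0.912) / (1 + 0.614·0.912) = 1.5260/1.5599 = 0.9782.

β = 0.978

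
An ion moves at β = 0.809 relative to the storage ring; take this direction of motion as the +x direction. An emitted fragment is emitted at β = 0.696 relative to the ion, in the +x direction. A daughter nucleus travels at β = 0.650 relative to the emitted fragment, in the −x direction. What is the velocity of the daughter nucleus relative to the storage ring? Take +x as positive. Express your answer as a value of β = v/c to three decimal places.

β = +0.836

Apply u = (u' + v)/(1 + u'v/c²) successively, working outward toward the storage ring.
Start: velocity of the ion relative to the storage ring = 0.8090c.
Compose with the emitted fragment (u' = 0.696 in the ion frame): u_1 = (0.696 + 0.809) / (1 + 0.696·0.809) = 1.5050/1.5631 = 0.9629.
Compose with the daughter nucleus (u' = -0.650 in the emitted fragment frame): u_2 = (-0.650 + 0.963) / (1 + (-0.650)·0.963) = 0.3129/0.3741 = 0.8362.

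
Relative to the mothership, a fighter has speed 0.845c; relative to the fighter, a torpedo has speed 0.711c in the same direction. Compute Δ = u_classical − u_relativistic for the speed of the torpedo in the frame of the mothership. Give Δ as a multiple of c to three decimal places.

Galilean: u_cl = 0.711 + 0.845 = 1.5560.
Relativistic: u_rel = (0.711 + 0.845) / (1 + 0.711·0.845) = 1.5560/1.6008 = 0.9720.
Δ = 1.5560 − 0.9720 = 0.5840.
(The classical prediction exceeds c; the relativistic result does not.)

Δ = 0.584c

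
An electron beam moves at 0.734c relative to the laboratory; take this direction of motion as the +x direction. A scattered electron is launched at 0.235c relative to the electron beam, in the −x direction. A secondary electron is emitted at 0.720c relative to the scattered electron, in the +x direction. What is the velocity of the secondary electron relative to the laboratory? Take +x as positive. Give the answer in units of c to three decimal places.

Apply u = (u' + v)/(1 + u'v/c²) successively, working outward toward the laboratory.
Start: velocity of the electron beam relative to the laboratory = 0.7340c.
Compose with the scattered electron (u' = -0.235 in the electron beam frame): u_1 = (-0.235 + 0.734) / (1 + (-0.235)·0.734) = 0.4990/0.8275 = 0.6030.
Compose with the secondary electron (u' = 0.720 in the scattered electron frame): u_2 = (0.720 + 0.603) / (1 + 0.720·0.603) = 1.3230/1.4342 = 0.9225.

+0.922c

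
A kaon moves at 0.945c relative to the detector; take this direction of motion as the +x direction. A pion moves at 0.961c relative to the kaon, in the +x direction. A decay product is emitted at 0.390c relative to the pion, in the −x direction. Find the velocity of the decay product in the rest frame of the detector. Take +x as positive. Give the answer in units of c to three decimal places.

+0.997c

Apply u = (u' + v)/(1 + u'v/c²) successively, working outward toward the detector.
Start: velocity of the kaon relative to the detector = 0.9450c.
Compose with the pion (u' = 0.961 in the kaon frame): u_1 = (0.961 + 0.945) / (1 + 0.961·0.945) = 1.9060/1.9081 = 0.9989.
Compose with the decay product (u' = -0.390 in the pion frame): u_2 = (-0.390 + 0.999) / (1 + (-0.390)·0.999) = 0.6089/0.6104 = 0.9974.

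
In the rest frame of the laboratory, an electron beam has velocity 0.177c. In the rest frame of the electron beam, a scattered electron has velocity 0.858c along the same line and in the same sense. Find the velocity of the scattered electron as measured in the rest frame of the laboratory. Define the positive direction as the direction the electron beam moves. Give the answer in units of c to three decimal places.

With v = 0.177 and u' = 0.858 (in units of c),
u = (u' + v)/(1 + u'v/c²):
u = (0.858 + 0.177) / (1 + 0.858·0.177) = 1.0350/1.1519 = 0.8985
(Galilean addition would give +1.035c, exceeding c.)

0.899c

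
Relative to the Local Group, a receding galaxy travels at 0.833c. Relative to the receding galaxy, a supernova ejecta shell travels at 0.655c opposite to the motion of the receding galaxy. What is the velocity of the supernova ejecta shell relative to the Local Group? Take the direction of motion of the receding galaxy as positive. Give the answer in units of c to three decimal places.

With v = 0.833 and u' = -0.655 (in units of c),
u = (u' + v)/(1 + u'v/c²):
u = (-0.655 + 0.833) / (1 + (-0.655)·0.833) = 0.1780/0.4544 = 0.3917
(Galilean addition would give +0.178c.)

+0.392c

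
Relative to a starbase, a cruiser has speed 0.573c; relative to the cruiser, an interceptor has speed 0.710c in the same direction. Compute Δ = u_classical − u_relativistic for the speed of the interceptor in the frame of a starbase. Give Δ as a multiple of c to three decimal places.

Δ = 0.371c

Galilean: u_cl = 0.710 + 0.573 = 1.2830.
Relativistic: u_rel = (0.710 + 0.573) / (1 + 0.710·0.573) = 1.2830/1.4068 = 0.9120.
Δ = 1.2830 − 0.9120 = 0.3710.
(The classical prediction exceeds c; the relativistic result does not.)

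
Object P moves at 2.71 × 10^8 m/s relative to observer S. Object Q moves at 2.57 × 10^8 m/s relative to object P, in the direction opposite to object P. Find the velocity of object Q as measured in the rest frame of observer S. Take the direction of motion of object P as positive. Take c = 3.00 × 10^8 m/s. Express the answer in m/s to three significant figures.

In units of c (dividing by 3.00 × 10^8 m/s): v = 0.903, u' = -0.857.
u = (u' + v)/(1 + u'v/c²):
u = (-0.857 + 0.903) / (1 + (-0.857)·0.903) = 0.0467/0.2261 = 0.2064
Converting back: u = 0.2064 × 3.00 × 10^8 m/s.

+6.19 × 10^7 m/s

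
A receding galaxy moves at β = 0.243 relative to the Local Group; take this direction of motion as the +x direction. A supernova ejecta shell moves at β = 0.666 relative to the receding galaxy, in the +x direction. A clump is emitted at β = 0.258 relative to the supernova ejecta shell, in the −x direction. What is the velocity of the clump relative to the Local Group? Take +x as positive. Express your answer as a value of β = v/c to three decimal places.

Apply u = (u' + v)/(1 + u'v/c²) successively, working outward toward the Local Group.
Start: velocity of the receding galaxy relative to the Local Group = 0.2430c.
Compose with the supernova ejecta shell (u' = 0.666 in the receding galaxy frame): u_1 = (0.666 + 0.243) / (1 + 0.666·0.243) = 0.9090/1.1618 = 0.7824.
Compose with the clump (u' = -0.258 in the supernova ejecta shell frame): u_2 = (-0.258 + 0.782) / (1 + (-0.258)·0.782) = 0.5244/0.7981 = 0.6570.

β = +0.657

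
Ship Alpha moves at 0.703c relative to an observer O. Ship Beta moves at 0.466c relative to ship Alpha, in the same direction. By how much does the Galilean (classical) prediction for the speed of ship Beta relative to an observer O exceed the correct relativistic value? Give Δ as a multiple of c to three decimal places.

Galilean: u_cl = 0.466 + 0.703 = 1.1690.
Relativistic: u_rel = (0.466 + 0.703) / (1 + 0.466·0.703) = 1.1690/1.3276 = 0.8805.
Δ = 1.1690 − 0.8805 = 0.2885.
(The classical prediction exceeds c; the relativistic result does not.)

Δ = 0.288c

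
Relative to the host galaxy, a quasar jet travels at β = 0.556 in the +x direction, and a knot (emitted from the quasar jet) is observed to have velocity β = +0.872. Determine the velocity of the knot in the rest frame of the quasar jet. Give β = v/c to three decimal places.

Invert the composition law: u' = (u − v)/(1 − uv/c²).
u' = (0.872 − 0.556) / (1 − (0.872)(0.556)) = 0.3160/0.5152 = 0.6134.

β = +0.613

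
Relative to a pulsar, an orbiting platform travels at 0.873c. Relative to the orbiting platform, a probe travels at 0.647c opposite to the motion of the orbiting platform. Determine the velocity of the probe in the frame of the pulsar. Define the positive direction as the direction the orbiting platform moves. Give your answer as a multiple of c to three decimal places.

+0.519c

With v = 0.873 and u' = -0.647 (in units of c),
u = (u' + v)/(1 + u'v/c²):
u = (-0.647 + 0.873) / (1 + (-0.647)·0.873) = 0.2260/0.4352 = 0.5193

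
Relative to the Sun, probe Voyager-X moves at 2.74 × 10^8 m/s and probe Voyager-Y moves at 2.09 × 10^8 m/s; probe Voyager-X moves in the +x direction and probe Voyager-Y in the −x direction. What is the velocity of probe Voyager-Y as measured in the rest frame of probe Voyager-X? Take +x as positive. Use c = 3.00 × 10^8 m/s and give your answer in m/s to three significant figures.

-2.95 × 10^8 m/s

β_A = 0.913, β_B = -0.697 (dividing each by c = 3.00 × 10^8 m/s).
Transform to A's frame with the inverse velocity-addition law: u' = (u − v)/(1 − uv/c²), taking u = β_B and v = β_A.
u' = (-0.697 − 0.913) / (1 − (0.913)(-0.697)) = -1.6100/1.6363 = -0.9839.
u' = -0.9839 × 3.00 × 10^8 m/s.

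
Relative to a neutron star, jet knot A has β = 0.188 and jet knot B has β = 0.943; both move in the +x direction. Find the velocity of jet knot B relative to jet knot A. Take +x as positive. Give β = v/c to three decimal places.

β_A = 0.188, β_B = 0.943.
Transform to A's frame with the inverse velocity-addition law: u' = (u − v)/(1 − uv/c²), taking u = β_B and v = β_A.
u' = (0.943 − 0.188) / (1 − (0.188)(0.943)) = 0.7550/0.8227 = 0.9177.

β = +0.918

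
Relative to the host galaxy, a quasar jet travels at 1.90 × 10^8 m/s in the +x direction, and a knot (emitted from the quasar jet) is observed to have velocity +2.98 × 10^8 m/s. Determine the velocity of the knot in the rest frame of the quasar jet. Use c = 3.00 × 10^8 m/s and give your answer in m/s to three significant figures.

v = 0.633c, u = 0.993c.
Invert the composition law: u' = (u − v)/(1 − uv/c²).
u' = (0.993 − 0.633) / (1 − (0.993)(0.633)) = 0.3600/0.3709 = 0.9706.
u' = 0.9706 × 3.00 × 10^8 m/s.

+2.91 × 10^8 m/s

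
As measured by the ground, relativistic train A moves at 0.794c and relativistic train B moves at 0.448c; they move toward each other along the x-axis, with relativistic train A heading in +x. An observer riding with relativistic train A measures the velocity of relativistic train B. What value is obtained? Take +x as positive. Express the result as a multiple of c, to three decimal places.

β_A = 0.794, β_B = -0.448.
Transform to A's frame with the inverse velocity-addition law: u' = (u − v)/(1 − uv/c²), taking u = β_B and v = β_A.
u' = (-0.448 − 0.794) / (1 − (0.794)(-0.448)) = -1.2420/1.3557 = -0.9161.

-0.916c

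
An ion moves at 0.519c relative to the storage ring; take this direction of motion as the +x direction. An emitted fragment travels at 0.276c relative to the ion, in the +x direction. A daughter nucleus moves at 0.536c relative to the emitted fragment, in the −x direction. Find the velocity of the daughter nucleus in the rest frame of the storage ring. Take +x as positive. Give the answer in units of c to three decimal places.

+0.254c

Apply u = (u' + v)/(1 + u'v/c²) successively, working outward toward the storage ring.
Start: velocity of the ion relative to the storage ring = 0.5190c.
Compose with the emitted fragment (u' = 0.276 in the ion frame): u_1 = (0.276 + 0.519) / (1 + 0.276·0.519) = 0.7950/1.1432 = 0.6954.
Compose with the daughter nucleus (u' = -0.536 in the emitted fragment frame): u_2 = (-0.536 + 0.695) / (1 + (-0.536)·0.695) = 0.1594/0.6273 = 0.2541.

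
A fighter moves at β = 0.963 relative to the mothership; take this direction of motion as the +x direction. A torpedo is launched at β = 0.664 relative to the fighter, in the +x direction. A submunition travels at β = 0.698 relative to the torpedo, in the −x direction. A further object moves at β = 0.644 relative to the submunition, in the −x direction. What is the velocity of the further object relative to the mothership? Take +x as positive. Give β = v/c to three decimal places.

β = +0.820

Apply u = (u' + v)/(1 + u'v/c²) successively, working outward toward the mothership.
Start: velocity of the fighter relative to the mothership = 0.9630c.
Compose with the torpedo (u' = 0.664 in the fighter frame): u_1 = (0.664 + 0.963) / (1 + 0.664·0.963) = 1.6270/1.6394 = 0.9924.
Compose with the submunition (u' = -0.698 in the torpedo frame): u_2 = (-0.698 + 0.992) / (1 + (-0.698)·0.992) = 0.2944/0.3073 = 0.9581.
Compose with the further object (u' = -0.644 in the submunition frame): u_3 = (-0.644 + 0.958) / (1 + (-0.644)·0.958) = 0.3141/0.3830 = 0.8201.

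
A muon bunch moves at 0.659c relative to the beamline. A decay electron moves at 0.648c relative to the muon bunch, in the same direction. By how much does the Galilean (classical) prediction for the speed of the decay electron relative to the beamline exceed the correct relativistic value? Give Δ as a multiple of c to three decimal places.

Δ = 0.391c

Galilean: u_cl = 0.648 + 0.659 = 1.3070.
Relativistic: u_rel = (0.648 + 0.659) / (1 + 0.648·0.659) = 1.3070/1.4270 = 0.9159.
Δ = 1.3070 − 0.9159 = 0.3911.
(The classical prediction exceeds c; the relativistic result does not.)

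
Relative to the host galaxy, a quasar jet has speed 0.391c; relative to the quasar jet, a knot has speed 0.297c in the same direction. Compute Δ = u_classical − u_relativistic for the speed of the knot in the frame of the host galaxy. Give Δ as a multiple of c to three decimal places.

Galilean: u_cl = 0.297 + 0.391 = 0.6880.
Relativistic: u_rel = (0.297 + 0.391) / (1 + 0.297·0.391) = 0.6880/1.1161 = 0.6164.
Δ = 0.6880 − 0.6164 = 0.0716.

Δ = 0.072c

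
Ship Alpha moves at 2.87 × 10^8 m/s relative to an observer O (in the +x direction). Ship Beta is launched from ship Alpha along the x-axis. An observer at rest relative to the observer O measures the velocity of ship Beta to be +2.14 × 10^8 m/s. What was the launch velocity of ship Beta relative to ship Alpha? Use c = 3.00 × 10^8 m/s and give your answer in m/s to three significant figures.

-2.30 × 10^8 m/s

v = 0.957c, u = 0.713c.
Invert the composition law: u' = (u − v)/(1 − uv/c²).
u' = (0.713 − 0.957) / (1 − (0.713)(0.957)) = -0.2433/0.3176 = -0.7662.
u' = -0.7662 × 3.00 × 10^8 m/s.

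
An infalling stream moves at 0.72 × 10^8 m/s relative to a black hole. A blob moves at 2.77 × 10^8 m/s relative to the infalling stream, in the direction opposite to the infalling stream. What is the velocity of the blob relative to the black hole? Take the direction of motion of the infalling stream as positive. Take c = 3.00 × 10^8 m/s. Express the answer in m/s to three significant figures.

-2.63 × 10^8 m/s

In units of c (dividing by 3.00 × 10^8 m/s): v = 0.240, u' = -0.923.
u = (u' + v)/(1 + u'v/c²):
u = (-0.923 + 0.240) / (1 + (-0.923)·0.240) = -0.6833/0.7784 = -0.8779
(Galilean addition would give -0.683c.)
Converting back: u = -0.8779 × 3.00 × 10^8 m/s.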